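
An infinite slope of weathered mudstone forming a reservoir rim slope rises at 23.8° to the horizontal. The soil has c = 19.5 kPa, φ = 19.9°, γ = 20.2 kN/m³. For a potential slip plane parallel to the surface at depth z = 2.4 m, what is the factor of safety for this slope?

For an infinite slope with a slip plane parallel to the surface (no pore pressure): FS = [c + γz cos²β tanφ] / [γz sinβ cosβ].
γz = 20.2·2.4 = 48.48 kN/m²
Numerator = 19.5 + 48.48·cos²23.8°·tan19.9° = 19.5 + 48.48·0.8372·0.3620 = 34.192 kPa
Denominator = 48.48·sin23.8°·cos23.8° = 48.48·0.4035·0.9150 = 17.900 kPa
FS = 34.192 / 17.900 = 1.910

FS = 1.91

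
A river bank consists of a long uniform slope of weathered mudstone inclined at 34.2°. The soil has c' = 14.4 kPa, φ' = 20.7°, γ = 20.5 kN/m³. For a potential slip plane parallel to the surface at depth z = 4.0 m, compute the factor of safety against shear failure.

For an infinite slope with a slip plane parallel to the surface (no pore pressure): FS = [c' + γz cos²β tanφ'] / [γz sinβ cosβ].
γz = 20.5·4.0 = 82.00 kN/m²
Numerator = 14.4 + 82.00·cos²34.2°·tan20.7° = 14.4 + 82.00·0.6841·0.3779 = 35.596 kPa
Denominator = 82.00·sin34.2°·cos34.2° = 82.00·0.5621·0.8271 = 38.121 kPa
FS = 35.596 / 38.121 = 0.934

FS = 0.93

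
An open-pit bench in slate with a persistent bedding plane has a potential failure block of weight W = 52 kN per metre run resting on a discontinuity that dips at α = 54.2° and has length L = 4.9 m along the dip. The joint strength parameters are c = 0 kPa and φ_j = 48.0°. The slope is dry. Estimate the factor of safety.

FS = 0.80

Resolving the block weight along and normal to the plane and applying the Mohr–Coulomb strength on the joint:
N' = W cosα = 52·cos54.2° = 30.4 kN/m
Driving force T = W sinα = 52·sin54.2° = 42.2 kN/m
Resisting force R = c·L + N'·tanφ_j = 0·4.9 + 30.4·tan48.0° = 0.0 + 33.8 = 33.8 kN/m
FS = R / T = 33.8 / 42.2 = 0.801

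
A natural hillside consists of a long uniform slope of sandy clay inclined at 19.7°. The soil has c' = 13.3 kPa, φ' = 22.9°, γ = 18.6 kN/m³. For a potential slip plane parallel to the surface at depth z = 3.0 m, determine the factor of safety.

For an infinite slope with a slip plane parallel to the surface (no pore pressure): FS = [c' + γz cos²β tanφ'] / [γz sinβ cosβ].
γz = 18.6·3.0 = 55.80 kN/m²
Numerator = 13.3 + 55.80·cos²19.7°·tan22.9° = 13.3 + 55.80·0.8864·0.4224 = 34.192 kPa
Denominator = 55.80·sin19.7°·cos19.7° = 55.80·0.3371·0.9415 = 17.709 kPa
FS = 34.192 / 17.709 = 1.931

FS = 1.93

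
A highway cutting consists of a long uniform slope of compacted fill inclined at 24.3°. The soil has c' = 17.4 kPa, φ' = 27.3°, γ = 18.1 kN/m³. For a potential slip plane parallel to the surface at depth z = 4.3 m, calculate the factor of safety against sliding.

For an infinite slope with a slip plane parallel to the surface (no pore pressure): FS = [c' + γz cos²β tanφ'] / [γz sinβ cosβ].
γz = 18.1·4.3 = 77.83 kN/m²
Numerator = 17.4 + 77.83·cos²24.3°·tan27.3° = 17.4 + 77.83·0.8307·0.5161 = 50.768 kPa
Denominator = 77.83·sin24.3°·cos24.3° = 77.83·0.4115·0.9114 = 29.191 kPa
FS = 50.768 / 29.191 = 1.739

FS = 1.74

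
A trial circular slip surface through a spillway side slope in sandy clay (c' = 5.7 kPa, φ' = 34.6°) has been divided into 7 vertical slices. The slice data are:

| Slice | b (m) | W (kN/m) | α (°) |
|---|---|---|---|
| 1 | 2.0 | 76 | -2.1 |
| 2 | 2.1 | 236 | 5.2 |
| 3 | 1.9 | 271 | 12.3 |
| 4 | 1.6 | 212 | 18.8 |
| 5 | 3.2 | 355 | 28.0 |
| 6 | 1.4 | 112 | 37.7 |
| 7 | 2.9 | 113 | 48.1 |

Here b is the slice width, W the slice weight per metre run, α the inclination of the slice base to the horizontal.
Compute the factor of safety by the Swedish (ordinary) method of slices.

Ordinary method of slices: FS = Σ[c'·Δl_i + (W_i cosα_i)·tanφ'] / Σ W_i sinα_i, with Δl_i = b_i / cosα_i.
Slice 1: Δl = 2.0/cos(-2.1°) = 2.001 m; N'_1 = 76·cos(-2.1°) = 75.9; c'Δl = 11.41; W sinα = -2.8
Slice 2: Δl = 2.1/cos5.2° = 2.109 m; N'_2 = 236·cos5.2° = 235.0; c'Δl = 12.02; W sinα = 21.4
Slice 3: Δl = 1.9/cos12.3° = 1.945 m; N'_3 = 271·cos12.3° = 264.8; c'Δl = 11.08; W sinα = 57.7
Slice 4: Δl = 1.6/cos18.8° = 1.690 m; N'_4 = 212·cos18.8° = 200.7; c'Δl = 9.63; W sinα = 68.3
Slice 5: Δl = 3.2/cos28.0° = 3.624 m; N'_5 = 355·cos28.0° = 313.4; c'Δl = 20.66; W sinα = 166.7
Slice 6: Δl = 1.4/cos37.7° = 1.769 m; N'_6 = 112·cos37.7° = 88.6; c'Δl = 10.09; W sinα = 68.5
Slice 7: Δl = 2.9/cos48.1° = 4.342 m; N'_7 = 113·cos48.1° = 75.5; c'Δl = 24.75; W sinα = 84.1
Σc'Δl = 99.6 kN/m; ΣN' = 1254.0 kN/m; ΣW sinα = 463.9 kN/m
Resisting = 99.6 + 1254.0·tan34.6° = 99.6 + 865.1 = 964.7 kN/m
FS = 964.7 / 463.9 = 2.079

FS = 2.08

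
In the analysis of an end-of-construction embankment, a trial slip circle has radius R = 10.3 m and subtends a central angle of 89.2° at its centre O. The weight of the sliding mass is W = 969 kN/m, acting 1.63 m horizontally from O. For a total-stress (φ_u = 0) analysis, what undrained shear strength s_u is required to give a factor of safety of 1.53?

s_u = 14.6 kPa

FS = s_u·L_a·R / (W·d), so s_u = FS·W·d / (L_a·R).
Arc length L_a = R·θ = 10.3·(89.2°·π/180) = 10.3·1.5568 = 16.04 m
s_u = 1.53·969·1.63 / (16.04·10.3) = 2416.6 / 165.16 = 14.63 kPa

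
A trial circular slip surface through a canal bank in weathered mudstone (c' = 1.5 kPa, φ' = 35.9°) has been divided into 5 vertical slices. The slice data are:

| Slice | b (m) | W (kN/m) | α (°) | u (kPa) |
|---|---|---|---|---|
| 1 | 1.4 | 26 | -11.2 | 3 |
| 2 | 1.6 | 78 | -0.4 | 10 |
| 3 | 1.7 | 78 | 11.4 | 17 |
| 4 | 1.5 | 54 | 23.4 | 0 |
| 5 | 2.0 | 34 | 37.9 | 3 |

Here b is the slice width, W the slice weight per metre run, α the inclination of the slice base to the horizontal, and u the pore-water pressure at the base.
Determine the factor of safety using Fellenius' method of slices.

Ordinary method of slices: FS = Σ[c'·Δl_i + (W_i cosα_i − u_i·Δl_i)·tanφ'] / Σ W_i sinα_i, with Δl_i = b_i / cosα_i.
Slice 1: Δl = 1.4/cos(-11.2°) = 1.427 m; N'_1 = 26·cos(-11.2°) − 3·1.427 = 21.2; c'Δl = 2.14; W sinα = -5.1
Slice 2: Δl = 1.6/cos(-0.4°) = 1.600 m; N'_2 = 78·cos(-0.4°) − 10·1.600 = 62.0; c'Δl = 2.40; W sinα = -0.5
Slice 3: Δl = 1.7/cos11.4° = 1.734 m; N'_3 = 78·cos11.4° − 17·1.734 = 47.0; c'Δl = 2.60; W sinα = 15.4
Slice 4: Δl = 1.5/cos23.4° = 1.634 m; N'_4 = 54·cos23.4° − 0·1.634 = 49.6; c'Δl = 2.45; W sinα = 21.4
Slice 5: Δl = 2.0/cos37.9° = 2.535 m; N'_5 = 34·cos37.9° − 3·2.535 = 19.2; c'Δl = 3.80; W sinα = 20.9
Σc'Δl = 13.4 kN/m; ΣN' = 199.0 kN/m; ΣW sinα = 52.2 kN/m
Resisting = 13.4 + 199.0·tan35.9° = 13.4 + 144.0 = 157.4 kN/m
FS = 157.4 / 52.2 = 3.019

FS = 3.02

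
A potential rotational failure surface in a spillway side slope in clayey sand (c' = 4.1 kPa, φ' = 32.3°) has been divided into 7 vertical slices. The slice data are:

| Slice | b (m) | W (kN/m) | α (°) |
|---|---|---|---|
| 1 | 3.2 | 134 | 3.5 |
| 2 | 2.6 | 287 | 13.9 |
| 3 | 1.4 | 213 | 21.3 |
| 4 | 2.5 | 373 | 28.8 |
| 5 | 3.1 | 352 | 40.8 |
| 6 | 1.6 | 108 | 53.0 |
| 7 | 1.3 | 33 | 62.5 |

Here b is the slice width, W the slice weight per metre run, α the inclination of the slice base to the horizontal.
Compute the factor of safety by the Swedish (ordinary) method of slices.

Ordinary method of slices: FS = Σ[c'·Δl_i + (W_i cosα_i)·tanφ'] / Σ W_i sinα_i, with Δl_i = b_i / cosα_i.
Slice 1: Δl = 3.2/cos3.5° = 3.206 m; N'_1 = 134·cos3.5° = 133.8; c'Δl = 13.14; W sinα = 8.2
Slice 2: Δl = 2.6/cos13.9° = 2.678 m; N'_2 = 287·cos13.9° = 278.6; c'Δl = 10.98; W sinα = 68.9
Slice 3: Δl = 1.4/cos21.3° = 1.503 m; N'_3 = 213·cos21.3° = 198.5; c'Δl = 6.16; W sinα = 77.4
Slice 4: Δl = 2.5/cos28.8° = 2.853 m; N'_4 = 373·cos28.8° = 326.9; c'Δl = 11.70; W sinα = 179.7
Slice 5: Δl = 3.1/cos40.8° = 4.095 m; N'_5 = 352·cos40.8° = 266.5; c'Δl = 16.79; W sinα = 230.0
Slice 6: Δl = 1.6/cos53.0° = 2.659 m; N'_6 = 108·cos53.0° = 65.0; c'Δl = 10.90; W sinα = 86.3
Slice 7: Δl = 1.3/cos62.5° = 2.815 m; N'_7 = 33·cos62.5° = 15.2; c'Δl = 11.54; W sinα = 29.3
Σc'Δl = 81.2 kN/m; ΣN' = 1284.4 kN/m; ΣW sinα = 679.7 kN/m
Resisting = 81.2 + 1284.4·tan32.3° = 81.2 + 811.9 = 893.2 kN/m
FS = 893.2 / 679.7 = 1.314

FS = 1.31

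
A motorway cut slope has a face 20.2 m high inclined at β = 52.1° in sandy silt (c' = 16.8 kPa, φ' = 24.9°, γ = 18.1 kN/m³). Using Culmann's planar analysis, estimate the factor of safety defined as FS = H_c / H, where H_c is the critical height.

FS = 1.19

H_c = (4c'/γ) · sinβ cosφ' / [1 − cos(β − φ')]
    = (4·16.8/18.1) · sin52.1°·cos24.9° / [1 − cos27.2°]
    = 3.713 · 0.7157 / 0.1106 = 24.03 m
FS = H_c / H = 24.03 / 20.2 = 1.190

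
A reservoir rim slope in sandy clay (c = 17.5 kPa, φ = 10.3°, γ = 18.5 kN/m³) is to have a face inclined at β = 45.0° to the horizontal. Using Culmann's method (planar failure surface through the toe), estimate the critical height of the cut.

Culmann's analysis gives the critical failure plane at α_cr = (β + φ)/2 = (45.0 + 10.3)/2 = 27.6°, and the critical height
H_c = (4c/γ) · sinβ cosφ / [1 − cos(β − φ)]
    = (4·17.5/18.5) · sin45.0°·cos10.3° / [1 − cos(34.7°)]
    = 3.784 · 0.7071·0.9839 / [1 − 0.8221]
    = 3.784 · 0.6957 / 0.1779
    = 14.80 m

H_c = 14.80 m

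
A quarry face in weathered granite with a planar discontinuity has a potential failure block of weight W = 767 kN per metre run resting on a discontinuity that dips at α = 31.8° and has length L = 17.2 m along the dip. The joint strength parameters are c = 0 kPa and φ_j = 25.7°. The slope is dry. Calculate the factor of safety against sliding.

Resolving the block weight along and normal to the plane and applying the Mohr–Coulomb strength on the joint:
N' = W cosα = 767·cos31.8° = 651.9 kN/m
Driving force T = W sinα = 767·sin31.8° = 404.2 kN/m
Resisting force R = c·L + N'·tanφ_j = 0·17.2 + 651.9·tan25.7° = 0.0 + 313.7 = 313.7 kN/m
FS = R / T = 313.7 / 404.2 = 0.776

FS = 0.78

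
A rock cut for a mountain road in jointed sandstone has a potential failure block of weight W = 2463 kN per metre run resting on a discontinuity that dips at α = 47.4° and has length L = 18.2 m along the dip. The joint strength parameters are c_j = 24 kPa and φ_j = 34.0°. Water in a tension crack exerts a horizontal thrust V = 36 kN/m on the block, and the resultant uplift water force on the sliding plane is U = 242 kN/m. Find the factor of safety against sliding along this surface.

Resolving the block weight along and normal to the plane and applying the Mohr–Coulomb strength on the joint:
N' = W cosα − U − V sinα = 2463·cos47.4° − 242 − 36·sin47.4° = 1398.6 kN/m
Driving force T = W sinα + V cosα = 2463·sin47.4° + 36·cos47.4° = 1837.4 kN/m
Resisting force R = c_j·L + N'·tanφ_j = 24·18.2 + 1398.6·tan34.0° = 436.8 + 943.4 = 1380.2 kN/m
FS = R / T = 1380.2 / 1837.4 = 0.751

FS = 0.75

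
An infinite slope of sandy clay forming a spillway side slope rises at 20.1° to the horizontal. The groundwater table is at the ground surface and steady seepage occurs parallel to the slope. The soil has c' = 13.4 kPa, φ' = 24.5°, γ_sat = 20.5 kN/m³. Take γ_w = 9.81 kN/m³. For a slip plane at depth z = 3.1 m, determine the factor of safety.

With seepage parallel to the slope and the water table at the surface, the effective normal stress on the slip plane uses the buoyant unit weight γ' = γ_sat − γ_w while the driving shear stress uses γ_sat:
FS = [c' + γ' z cos²β tanφ'] / [γ_sat z sinβ cosβ]
γ' = 20.5 − 9.81 = 10.69 kN/m³
Numerator = 13.4 + 10.69·3.1·cos²20.1°·tan24.5° = 13.4 + 10.69·3.1·0.8819·0.4557 = 26.719 kPa
Denominator = 20.5·3.1·sin20.1°·cos20.1° = 20.5·3.1·0.3437·0.9391 = 20.509 kPa
FS = 26.719 / 20.509 = 1.303

FS = 1.30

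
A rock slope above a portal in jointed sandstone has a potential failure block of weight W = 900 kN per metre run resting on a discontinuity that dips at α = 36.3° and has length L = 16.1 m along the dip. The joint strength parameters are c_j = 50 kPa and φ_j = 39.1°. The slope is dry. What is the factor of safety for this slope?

Resolving the block weight along and normal to the plane and applying the Mohr–Coulomb strength on the joint:
N' = W cosα = 900·cos36.3° = 725.3 kN/m
Driving force T = W sinα = 900·sin36.3° = 532.8 kN/m
Resisting force R = c_j·L + N'·tanφ_j = 50·16.1 + 725.3·tan39.1° = 805.0 + 589.5 = 1394.5 kN/m
FS = R / T = 1394.5 / 532.8 = 2.617

FS = 2.62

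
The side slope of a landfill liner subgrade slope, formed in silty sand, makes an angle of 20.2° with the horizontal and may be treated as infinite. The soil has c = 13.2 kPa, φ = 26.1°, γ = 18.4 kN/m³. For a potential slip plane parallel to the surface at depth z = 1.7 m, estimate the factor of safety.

For an infinite slope with a slip plane parallel to the surface (no pore pressure): FS = [c + γz cos²β tanφ] / [γz sinβ cosβ].
γz = 18.4·1.7 = 31.28 kN/m²
Numerator = 13.2 + 31.28·cos²20.2°·tan26.1° = 13.2 + 31.28·0.8808·0.4899 = 26.697 kPa
Denominator = 31.28·sin20.2°·cos20.2° = 31.28·0.3453·0.9385 = 10.137 kPa
FS = 26.697 / 10.137 = 2.634

FS = 2.63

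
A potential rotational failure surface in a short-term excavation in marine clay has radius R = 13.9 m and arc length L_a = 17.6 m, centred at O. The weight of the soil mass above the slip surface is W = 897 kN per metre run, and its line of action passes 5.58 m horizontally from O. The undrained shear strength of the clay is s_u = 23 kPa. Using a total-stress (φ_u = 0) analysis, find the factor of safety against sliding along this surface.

Taking moments about the centre O, the resisting moment is provided by the undrained shear strength acting along the arc:
M_R = s_u·L_a·R = 23·17.60·13.9 = 5626.7 kN·m/m
M_D = W·d = 897·5.58 = 5005.3 kN·m/m
FS = M_R / M_D = 5626.7 / 5005.3 = 1.124

FS = 1.12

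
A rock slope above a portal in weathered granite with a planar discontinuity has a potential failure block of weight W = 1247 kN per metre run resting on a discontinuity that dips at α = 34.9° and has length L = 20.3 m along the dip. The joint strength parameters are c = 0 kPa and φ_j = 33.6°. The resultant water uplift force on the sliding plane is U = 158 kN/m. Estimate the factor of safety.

Resolving the block weight along and normal to the plane and applying the Mohr–Coulomb strength on the joint:
N' = W cosα − U = 1247·cos34.9° − 158 = 864.7 kN/m
Driving force T = W sinα = 1247·sin34.9° = 713.5 kN/m
Resisting force R = c·L + N'·tanφ_j = 0·20.3 + 864.7·tan33.6° = 0.0 + 574.5 = 574.5 kN/m
FS = R / T = 574.5 / 713.5 = 0.805

FS = 0.81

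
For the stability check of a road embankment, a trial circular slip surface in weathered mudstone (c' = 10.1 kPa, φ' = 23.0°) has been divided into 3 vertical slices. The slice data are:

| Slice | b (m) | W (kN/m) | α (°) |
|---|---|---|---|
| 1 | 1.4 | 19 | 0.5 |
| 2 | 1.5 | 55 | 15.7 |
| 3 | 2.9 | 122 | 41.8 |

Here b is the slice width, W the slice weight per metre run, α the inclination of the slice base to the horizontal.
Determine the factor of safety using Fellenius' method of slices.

Ordinary method of slices: FS = Σ[c'·Δl_i + (W_i cosα_i)·tanφ'] / Σ W_i sinα_i, with Δl_i = b_i / cosα_i.
Slice 1: Δl = 1.4/cos0.5° = 1.400 m; N'_1 = 19·cos0.5° = 19.0; c'Δl = 14.14; W sinα = 0.2
Slice 2: Δl = 1.5/cos15.7° = 1.558 m; N'_2 = 55·cos15.7° = 52.9; c'Δl = 15.74; W sinα = 14.9
Slice 3: Δl = 2.9/cos41.8° = 3.890 m; N'_3 = 122·cos41.8° = 90.9; c'Δl = 39.29; W sinα = 81.3
Σc'Δl = 69.2 kN/m; ΣN' = 162.9 kN/m; ΣW sinα = 96.4 kN/m
Resisting = 69.2 + 162.9·tan23.0° = 69.2 + 69.1 = 138.3 kN/m
FS = 138.3 / 96.4 = 1.435

FS = 1.44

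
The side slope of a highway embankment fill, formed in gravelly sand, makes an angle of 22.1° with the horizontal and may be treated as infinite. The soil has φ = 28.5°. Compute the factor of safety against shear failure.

FS = 1.34

For a dry cohesionless infinite slope the factor of safety is FS = tanφ / tanβ.
FS = tan28.5° / tan22.1° = 0.5430 / 0.4061 = 1.337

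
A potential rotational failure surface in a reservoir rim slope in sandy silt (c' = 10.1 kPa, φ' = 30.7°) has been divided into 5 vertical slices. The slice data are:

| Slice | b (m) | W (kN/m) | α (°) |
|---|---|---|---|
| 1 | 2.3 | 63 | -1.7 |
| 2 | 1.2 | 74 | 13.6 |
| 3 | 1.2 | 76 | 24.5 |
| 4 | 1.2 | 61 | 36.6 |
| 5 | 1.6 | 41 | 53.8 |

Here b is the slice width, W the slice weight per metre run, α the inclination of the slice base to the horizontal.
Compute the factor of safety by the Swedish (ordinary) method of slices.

FS = 2.20

Ordinary method of slices: FS = Σ[c'·Δl_i + (W_i cosα_i)·tanφ'] / Σ W_i sinα_i, with Δl_i = b_i / cosα_i.
Slice 1: Δl = 2.3/cos(-1.7°) = 2.301 m; N'_1 = 63·cos(-1.7°) = 63.0; c'Δl = 23.24; W sinα = -1.9
Slice 2: Δl = 1.2/cos13.6° = 1.235 m; N'_2 = 74·cos13.6° = 71.9; c'Δl = 12.47; W sinα = 17.4
Slice 3: Δl = 1.2/cos24.5° = 1.319 m; N'_3 = 76·cos24.5° = 69.2; c'Δl = 13.32; W sinα = 31.5
Slice 4: Δl = 1.2/cos36.6° = 1.495 m; N'_4 = 61·cos36.6° = 49.0; c'Δl = 15.10; W sinα = 36.4
Slice 5: Δl = 1.6/cos53.8° = 2.709 m; N'_5 = 41·cos53.8° = 24.2; c'Δl = 27.36; W sinα = 33.1
Σc'Δl = 91.5 kN/m; ΣN' = 277.2 kN/m; ΣW sinα = 116.5 kN/m
Resisting = 91.5 + 277.2·tan30.7° = 91.5 + 164.6 = 256.1 kN/m
FS = 256.1 / 116.5 = 2.198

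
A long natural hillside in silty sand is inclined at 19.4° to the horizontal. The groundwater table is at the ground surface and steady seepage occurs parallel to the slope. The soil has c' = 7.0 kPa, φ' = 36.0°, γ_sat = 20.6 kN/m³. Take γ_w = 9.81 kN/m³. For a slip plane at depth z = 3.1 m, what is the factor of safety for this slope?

With seepage parallel to the slope and the water table at the surface, the effective normal stress on the slip plane uses the buoyant unit weight γ' = γ_sat − γ_w while the driving shear stress uses γ_sat:
FS = [c' + γ' z cos²β tanφ'] / [γ_sat z sinβ cosβ]
γ' = 20.6 − 9.81 = 10.79 kN/m³
Numerator = 7.0 + 10.79·3.1·cos²19.4°·tan36.0° = 7.0 + 10.79·3.1·0.8897·0.7265 = 28.621 kPa
Denominator = 20.6·3.1·sin19.4°·cos19.4° = 20.6·3.1·0.3322·0.9432 = 20.007 kPa
FS = 28.621 / 20.007 = 1.431

FS = 1.43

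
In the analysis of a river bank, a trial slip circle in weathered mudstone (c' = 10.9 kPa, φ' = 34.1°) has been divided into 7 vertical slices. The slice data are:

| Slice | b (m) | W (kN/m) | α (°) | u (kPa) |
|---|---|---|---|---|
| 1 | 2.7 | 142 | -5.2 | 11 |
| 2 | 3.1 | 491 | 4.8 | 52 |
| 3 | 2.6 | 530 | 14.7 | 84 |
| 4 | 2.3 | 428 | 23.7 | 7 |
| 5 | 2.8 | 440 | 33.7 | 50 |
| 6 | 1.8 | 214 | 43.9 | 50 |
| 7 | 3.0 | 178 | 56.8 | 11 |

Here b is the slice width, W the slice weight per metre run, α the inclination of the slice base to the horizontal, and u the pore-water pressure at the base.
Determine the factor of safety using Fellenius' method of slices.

Ordinary method of slices: FS = Σ[c'·Δl_i + (W_i cosα_i − u_i·Δl_i)·tanφ'] / Σ W_i sinα_i, with Δl_i = b_i / cosα_i.
Slice 1: Δl = 2.7/cos(-5.2°) = 2.711 m; N'_1 = 142·cos(-5.2°) − 11·2.711 = 111.6; c'Δl = 29.55; W sinα = -12.9
Slice 2: Δl = 3.1/cos4.8° = 3.111 m; N'_2 = 491·cos4.8° − 52·3.111 = 327.5; c'Δl = 33.91; W sinα = 41.1
Slice 3: Δl = 2.6/cos14.7° = 2.688 m; N'_3 = 530·cos14.7° − 84·2.688 = 286.9; c'Δl = 29.30; W sinα = 134.5
Slice 4: Δl = 2.3/cos23.7° = 2.512 m; N'_4 = 428·cos23.7° − 7·2.512 = 374.3; c'Δl = 27.38; W sinα = 172.0
Slice 5: Δl = 2.8/cos33.7° = 3.366 m; N'_5 = 440·cos33.7° − 50·3.366 = 197.8; c'Δl = 36.68; W sinα = 244.1
Slice 6: Δl = 1.8/cos43.9° = 2.498 m; N'_6 = 214·cos43.9° − 50·2.498 = 29.3; c'Δl = 27.23; W sinα = 148.4
Slice 7: Δl = 3.0/cos56.8° = 5.479 m; N'_7 = 178·cos56.8° − 11·5.479 = 37.2; c'Δl = 59.72; W sinα = 148.9
Σc'Δl = 243.8 kN/m; ΣN' = 1364.6 kN/m; ΣW sinα = 876.2 kN/m
Resisting = 243.8 + 1364.6·tan34.1° = 243.8 + 923.9 = 1167.6 kN/m
FS = 1167.6 / 876.2 = 1.333

FS = 1.33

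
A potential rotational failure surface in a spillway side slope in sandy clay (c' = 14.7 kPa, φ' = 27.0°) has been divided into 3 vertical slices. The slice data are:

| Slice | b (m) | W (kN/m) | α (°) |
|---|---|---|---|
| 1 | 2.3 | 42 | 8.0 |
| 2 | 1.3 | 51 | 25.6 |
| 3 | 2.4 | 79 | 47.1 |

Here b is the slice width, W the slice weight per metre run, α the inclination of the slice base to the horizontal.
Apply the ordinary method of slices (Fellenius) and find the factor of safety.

Ordinary method of slices: FS = Σ[c'·Δl_i + (W_i cosα_i)·tanφ'] / Σ W_i sinα_i, with Δl_i = b_i / cosα_i.
Slice 1: Δl = 2.3/cos8.0° = 2.323 m; N'_1 = 42·cos8.0° = 41.6; c'Δl = 34.14; W sinα = 5.8
Slice 2: Δl = 1.3/cos25.6° = 1.442 m; N'_2 = 51·cos25.6° = 46.0; c'Δl = 21.19; W sinα = 22.0
Slice 3: Δl = 2.4/cos47.1° = 3.526 m; N'_3 = 79·cos47.1° = 53.8; c'Δl = 51.83; W sinα = 57.9
Σc'Δl = 107.2 kN/m; ΣN' = 141.4 kN/m; ΣW sinα = 85.8 kN/m
Resisting = 107.2 + 141.4·tan27.0° = 107.2 + 72.0 = 179.2 kN/m
FS = 179.2 / 85.8 = 2.090

FS = 2.09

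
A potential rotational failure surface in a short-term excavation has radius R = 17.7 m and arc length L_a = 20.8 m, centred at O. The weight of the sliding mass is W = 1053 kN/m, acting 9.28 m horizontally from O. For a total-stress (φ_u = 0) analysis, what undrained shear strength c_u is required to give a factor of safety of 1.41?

FS = c_u·L_a·R / (W·d), so c_u = FS·W·d / (L_a·R).
c_u = 1.41·1053·9.28 / (20.80·17.7) = 13778.3 / 368.16 = 37.42 kPa

c_u = 37.4 kPa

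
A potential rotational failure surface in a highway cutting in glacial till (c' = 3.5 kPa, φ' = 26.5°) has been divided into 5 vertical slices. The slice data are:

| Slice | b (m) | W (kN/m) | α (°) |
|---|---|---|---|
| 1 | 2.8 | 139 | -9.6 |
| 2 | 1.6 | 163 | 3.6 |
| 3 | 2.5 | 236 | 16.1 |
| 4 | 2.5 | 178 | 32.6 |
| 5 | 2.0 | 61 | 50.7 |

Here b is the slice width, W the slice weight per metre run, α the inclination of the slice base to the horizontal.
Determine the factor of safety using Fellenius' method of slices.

FS = 2.06

Ordinary method of slices: FS = Σ[c'·Δl_i + (W_i cosα_i)·tanφ'] / Σ W_i sinα_i, with Δl_i = b_i / cosα_i.
Slice 1: Δl = 2.8/cos(-9.6°) = 2.840 m; N'_1 = 139·cos(-9.6°) = 137.1; c'Δl = 9.94; W sinα = -23.2
Slice 2: Δl = 1.6/cos3.6° = 1.603 m; N'_2 = 163·cos3.6° = 162.7; c'Δl = 5.61; W sinα = 10.2
Slice 3: Δl = 2.5/cos16.1° = 2.602 m; N'_3 = 236·cos16.1° = 226.7; c'Δl = 9.11; W sinα = 65.4
Slice 4: Δl = 2.5/cos32.6° = 2.968 m; N'_4 = 178·cos32.6° = 150.0; c'Δl = 10.39; W sinα = 95.9
Slice 5: Δl = 2.0/cos50.7° = 3.158 m; N'_5 = 61·cos50.7° = 38.6; c'Δl = 11.05; W sinα = 47.2
Σc'Δl = 46.1 kN/m; ΣN' = 715.1 kN/m; ΣW sinα = 195.6 kN/m
Resisting = 46.1 + 715.1·tan26.5° = 46.1 + 356.5 = 402.6 kN/m
FS = 402.6 / 195.6 = 2.058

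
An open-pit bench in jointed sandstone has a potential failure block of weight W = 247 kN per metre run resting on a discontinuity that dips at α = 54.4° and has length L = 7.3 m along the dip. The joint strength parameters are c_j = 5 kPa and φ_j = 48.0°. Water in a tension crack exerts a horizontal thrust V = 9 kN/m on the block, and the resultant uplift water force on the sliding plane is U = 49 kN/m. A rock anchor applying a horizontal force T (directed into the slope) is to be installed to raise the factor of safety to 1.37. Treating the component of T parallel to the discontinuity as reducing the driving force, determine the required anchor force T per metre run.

Resolving forces along and normal to the sliding plane, with the horizontal anchor force T adding T·sinα to the effective normal force and T·cosα acting up the plane against the driving force:
FS = [c_jL + (W cosα − U − V sinα + T sinα) tanφ_j] / [W sinα + V cosα − T cosα]
Without the anchor: N' = 87.5 kN/m, driving T_d = 206.1 kN/m, resisting R = 5·7.3 + 87.5·tan48.0° = 133.6 kN/m, FS = 0.65.
Setting FS = 1.37 and solving for T:
1.37·(206.1 − T cos54.4°) = 133.6 + T sin54.4°·tan48.0°
T·(sin54.4°·tan48.0° + 1.37·cos54.4°) = 1.37·206.1 − 133.6
T·(0.8131·1.1106 + 1.37·0.5821) = 282.3 − 133.6 = 148.7
T·1.7005 = 148.7
T = 87.4 kN/m

T = 87 kN/m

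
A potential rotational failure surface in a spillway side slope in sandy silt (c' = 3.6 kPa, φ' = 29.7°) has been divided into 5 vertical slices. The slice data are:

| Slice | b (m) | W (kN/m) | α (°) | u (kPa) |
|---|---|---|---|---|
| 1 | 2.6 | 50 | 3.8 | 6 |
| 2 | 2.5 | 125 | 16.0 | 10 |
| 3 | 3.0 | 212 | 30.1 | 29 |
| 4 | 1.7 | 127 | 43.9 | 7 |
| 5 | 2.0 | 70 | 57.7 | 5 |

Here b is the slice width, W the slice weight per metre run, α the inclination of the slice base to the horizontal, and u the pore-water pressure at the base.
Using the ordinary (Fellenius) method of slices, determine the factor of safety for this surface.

Ordinary method of slices: FS = Σ[c'·Δl_i + (W_i cosα_i − u_i·Δl_i)·tanφ'] / Σ W_i sinα_i, with Δl_i = b_i / cosα_i.
Slice 1: Δl = 2.6/cos3.8° = 2.606 m; N'_1 = 50·cos3.8° − 6·2.606 = 34.3; c'Δl = 9.38; W sinα = 3.3
Slice 2: Δl = 2.5/cos16.0° = 2.601 m; N'_2 = 125·cos16.0° − 10·2.601 = 94.2; c'Δl = 9.36; W sinα = 34.5
Slice 3: Δl = 3.0/cos30.1° = 3.468 m; N'_3 = 212·cos30.1° − 29·3.468 = 82.9; c'Δl = 12.48; W sinα = 106.3
Slice 4: Δl = 1.7/cos43.9° = 2.359 m; N'_4 = 127·cos43.9° − 7·2.359 = 75.0; c'Δl = 8.49; W sinα = 88.1
Slice 5: Δl = 2.0/cos57.7° = 3.743 m; N'_5 = 70·cos57.7° − 5·3.743 = 18.7; c'Δl = 13.47; W sinα = 59.2
Σc'Δl = 53.2 kN/m; ΣN' = 304.9 kN/m; ΣW sinα = 291.3 kN/m
Resisting = 53.2 + 304.9·tan29.7° = 53.2 + 173.9 = 227.1 kN/m
FS = 227.1 / 291.3 = 0.780

FS = 0.78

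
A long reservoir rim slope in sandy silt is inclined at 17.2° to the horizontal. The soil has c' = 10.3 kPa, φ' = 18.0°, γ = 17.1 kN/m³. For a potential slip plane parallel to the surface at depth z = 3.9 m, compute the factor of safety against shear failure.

For an infinite slope with a slip plane parallel to the surface (no pore pressure): FS = [c' + γz cos²β tanφ'] / [γz sinβ cosβ].
γz = 17.1·3.9 = 66.69 kN/m²
Numerator = 10.3 + 66.69·cos²17.2°·tan18.0° = 10.3 + 66.69·0.9126·0.3249 = 30.074 kPa
Denominator = 66.69·sin17.2°·cos17.2° = 66.69·0.2957·0.9553 = 18.839 kPa
FS = 30.074 / 18.839 = 1.596

FS = 1.60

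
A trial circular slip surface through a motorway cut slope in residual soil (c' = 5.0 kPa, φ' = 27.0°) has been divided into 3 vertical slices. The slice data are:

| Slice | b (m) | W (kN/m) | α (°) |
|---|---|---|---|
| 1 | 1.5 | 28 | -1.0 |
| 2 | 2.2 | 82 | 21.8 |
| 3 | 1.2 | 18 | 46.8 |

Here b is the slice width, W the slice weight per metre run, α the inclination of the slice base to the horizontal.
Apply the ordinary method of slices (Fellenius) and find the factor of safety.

FS = 2.03

Ordinary method of slices: FS = Σ[c'·Δl_i + (W_i cosα_i)·tanφ'] / Σ W_i sinα_i, with Δl_i = b_i / cosα_i.
Slice 1: Δl = 1.5/cos(-1.0°) = 1.500 m; N'_1 = 28·cos(-1.0°) = 28.0; c'Δl = 7.50; W sinα = -0.5
Slice 2: Δl = 2.2/cos21.8° = 2.369 m; N'_2 = 82·cos21.8° = 76.1; c'Δl = 11.85; W sinα = 30.5
Slice 3: Δl = 1.2/cos46.8° = 1.753 m; N'_3 = 18·cos46.8° = 12.3; c'Δl = 8.76; W sinα = 13.1
Σc'Δl = 28.1 kN/m; ΣN' = 116.5 kN/m; ΣW sinα = 43.1 kN/m
Resisting = 28.1 + 116.5·tan27.0° = 28.1 + 59.3 = 87.4 kN/m
FS = 87.4 / 43.1 = 2.030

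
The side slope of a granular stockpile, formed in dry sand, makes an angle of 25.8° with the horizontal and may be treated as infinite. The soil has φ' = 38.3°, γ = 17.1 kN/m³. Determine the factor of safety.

For a dry cohesionless infinite slope the factor of safety is FS = tanφ' / tanβ.
FS = tan38.3° / tan25.8° = 0.7898 / 0.4834 = 1.634

FS = 1.63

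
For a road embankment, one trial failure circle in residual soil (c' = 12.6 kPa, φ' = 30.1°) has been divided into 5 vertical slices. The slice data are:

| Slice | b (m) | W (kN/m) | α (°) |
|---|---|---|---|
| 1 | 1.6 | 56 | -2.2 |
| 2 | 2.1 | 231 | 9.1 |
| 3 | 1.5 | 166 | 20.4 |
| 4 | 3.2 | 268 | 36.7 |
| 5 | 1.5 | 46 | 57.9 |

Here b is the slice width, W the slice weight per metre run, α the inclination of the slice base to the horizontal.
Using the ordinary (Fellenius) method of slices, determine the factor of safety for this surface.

FS = 1.88

Ordinary method of slices: FS = Σ[c'·Δl_i + (W_i cosα_i)·tanφ'] / Σ W_i sinα_i, with Δl_i = b_i / cosα_i.
Slice 1: Δl = 1.6/cos(-2.2°) = 1.601 m; N'_1 = 56·cos(-2.2°) = 56.0; c'Δl = 20.17; W sinα = -2.1
Slice 2: Δl = 2.1/cos9.1° = 2.127 m; N'_2 = 231·cos9.1° = 228.1; c'Δl = 26.80; W sinα = 36.5
Slice 3: Δl = 1.5/cos20.4° = 1.600 m; N'_3 = 166·cos20.4° = 155.6; c'Δl = 20.16; W sinα = 57.9
Slice 4: Δl = 3.2/cos36.7° = 3.991 m; N'_4 = 268·cos36.7° = 214.9; c'Δl = 50.29; W sinα = 160.2
Slice 5: Δl = 1.5/cos57.9° = 2.823 m; N'_5 = 46·cos57.9° = 24.4; c'Δl = 35.57; W sinα = 39.0
Σc'Δl = 153.0 kN/m; ΣN' = 679.0 kN/m; ΣW sinα = 291.4 kN/m
Resisting = 153.0 + 679.0·tan30.1° = 153.0 + 393.6 = 546.6 kN/m
FS = 546.6 / 291.4 = 1.876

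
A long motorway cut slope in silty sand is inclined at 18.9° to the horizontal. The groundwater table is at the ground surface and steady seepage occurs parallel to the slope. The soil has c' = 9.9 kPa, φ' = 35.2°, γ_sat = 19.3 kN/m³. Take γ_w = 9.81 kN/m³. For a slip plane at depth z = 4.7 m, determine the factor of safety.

FS = 1.37

With seepage parallel to the slope and the water table at the surface, the effective normal stress on the slip plane uses the buoyant unit weight γ' = γ_sat − γ_w while the driving shear stress uses γ_sat:
FS = [c' + γ' z cos²β tanφ'] / [γ_sat z sinβ cosβ]
γ' = 19.3 − 9.81 = 9.49 kN/m³
Numerator = 9.9 + 9.49·4.7·cos²18.9°·tan35.2° = 9.9 + 9.49·4.7·0.8951·0.7054 = 38.063 kPa
Denominator = 19.3·4.7·sin18.9°·cos18.9° = 19.3·4.7·0.3239·0.9461 = 27.798 kPa
FS = 38.063 / 27.798 = 1.369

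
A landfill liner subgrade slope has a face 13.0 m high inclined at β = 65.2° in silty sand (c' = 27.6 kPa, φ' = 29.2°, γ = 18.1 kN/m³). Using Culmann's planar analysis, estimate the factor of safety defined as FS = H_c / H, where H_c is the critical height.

H_c = (4c'/γ) · sinβ cosφ' / [1 − cos(β − φ')]
    = (4·27.6/18.1) · sin65.2°·cos29.2° / [1 − cos36.0°]
    = 6.099 · 0.7924 / 0.1910 = 25.31 m
FS = H_c / H = 25.31 / 13.0 = 1.947

FS = 1.95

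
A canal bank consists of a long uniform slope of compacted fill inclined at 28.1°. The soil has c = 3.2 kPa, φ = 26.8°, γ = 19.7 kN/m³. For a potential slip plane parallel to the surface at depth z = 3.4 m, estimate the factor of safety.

For an infinite slope with a slip plane parallel to the surface (no pore pressure): FS = [c + γz cos²β tanφ] / [γz sinβ cosβ].
γz = 19.7·3.4 = 66.98 kN/m²
Numerator = 3.2 + 66.98·cos²28.1°·tan26.8° = 3.2 + 66.98·0.7781·0.5051 = 29.528 kPa
Denominator = 66.98·sin28.1°·cos28.1° = 66.98·0.4710·0.8821 = 27.830 kPa
FS = 29.528 / 27.830 = 1.061

FS = 1.06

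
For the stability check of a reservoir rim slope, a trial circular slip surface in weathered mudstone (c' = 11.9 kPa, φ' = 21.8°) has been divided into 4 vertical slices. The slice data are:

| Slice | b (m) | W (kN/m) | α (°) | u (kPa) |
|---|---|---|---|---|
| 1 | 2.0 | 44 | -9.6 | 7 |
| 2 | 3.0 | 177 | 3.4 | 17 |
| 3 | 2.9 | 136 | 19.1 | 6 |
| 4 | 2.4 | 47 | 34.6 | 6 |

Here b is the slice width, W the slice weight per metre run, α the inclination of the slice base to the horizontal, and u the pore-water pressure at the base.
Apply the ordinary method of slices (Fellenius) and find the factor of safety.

Ordinary method of slices: FS = Σ[c'·Δl_i + (W_i cosα_i − u_i·Δl_i)·tanφ'] / Σ W_i sinα_i, with Δl_i = b_i / cosα_i.
Slice 1: Δl = 2.0/cos(-9.6°) = 2.028 m; N'_1 = 44·cos(-9.6°) − 7·2.028 = 29.2; c'Δl = 24.14; W sinα = -7.3
Slice 2: Δl = 3.0/cos3.4° = 3.005 m; N'_2 = 177·cos3.4° − 17·3.005 = 125.6; c'Δl = 35.76; W sinα = 10.5
Slice 3: Δl = 2.9/cos19.1° = 3.069 m; N'_3 = 136·cos19.1° − 6·3.069 = 110.1; c'Δl = 36.52; W sinα = 44.5
Slice 4: Δl = 2.4/cos34.6° = 2.916 m; N'_4 = 47·cos34.6° − 6·2.916 = 21.2; c'Δl = 34.70; W sinα = 26.7
Σc'Δl = 131.1 kN/m; ΣN' = 286.1 kN/m; ΣW sinα = 74.3 kN/m
Resisting = 131.1 + 286.1·tan21.8° = 131.1 + 114.4 = 245.5 kN/m
FS = 245.5 / 74.3 = 3.303

FS = 3.30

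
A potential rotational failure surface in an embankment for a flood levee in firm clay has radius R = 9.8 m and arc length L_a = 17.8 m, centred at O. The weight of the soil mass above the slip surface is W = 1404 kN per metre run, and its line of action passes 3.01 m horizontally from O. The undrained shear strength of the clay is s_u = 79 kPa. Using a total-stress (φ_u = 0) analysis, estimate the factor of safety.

Taking moments about the centre O, the resisting moment is provided by the undrained shear strength acting along the arc:
M_R = s_u·L_a·R = 79·17.80·9.8 = 13780.8 kN·m/m
M_D = W·d = 1404·3.01 = 4226.0 kN·m/m
FS = M_R / M_D = 13780.8 / 4226.0 = 3.261

FS = 3.26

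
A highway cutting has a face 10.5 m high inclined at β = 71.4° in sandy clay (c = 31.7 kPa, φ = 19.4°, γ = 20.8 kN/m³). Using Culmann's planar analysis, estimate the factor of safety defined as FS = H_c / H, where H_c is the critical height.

H_c = (4c/γ) · sinβ cosφ / [1 − cos(β − φ)]
    = (4·31.7/20.8) · sin71.4°·cos19.4° / [1 − cos52.0°]
    = 6.096 · 0.8940 / 0.3843 = 14.18 m
FS = H_c / H = 14.18 / 10.5 = 1.350

FS = 1.35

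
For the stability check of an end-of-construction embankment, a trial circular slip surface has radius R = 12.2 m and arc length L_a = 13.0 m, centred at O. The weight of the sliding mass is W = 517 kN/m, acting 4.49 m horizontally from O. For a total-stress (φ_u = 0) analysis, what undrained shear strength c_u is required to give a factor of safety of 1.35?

FS = c_u·L_a·R / (W·d), so c_u = FS·W·d / (L_a·R).
c_u = 1.35·517·4.49 / (13.00·12.2) = 3133.8 / 158.60 = 19.76 kPa

c_u = 19.8 kPa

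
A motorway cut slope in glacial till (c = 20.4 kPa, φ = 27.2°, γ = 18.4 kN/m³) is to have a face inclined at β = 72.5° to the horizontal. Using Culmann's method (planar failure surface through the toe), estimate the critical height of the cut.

H_c = 12.68 m

Culmann's analysis gives the critical failure plane at α_cr = (β + φ)/2 = (72.5 + 27.2)/2 = 49.9°, and the critical height
H_c = (4c/γ) · sinβ cosφ / [1 − cos(β − φ)]
    = (4·20.4/18.4) · sin72.5°·cos27.2° / [1 − cos(45.3°)]
    = 4.435 · 0.9537·0.8894 / [1 − 0.7034]
    = 4.435 · 0.8483 / 0.2966
    = 12.68 m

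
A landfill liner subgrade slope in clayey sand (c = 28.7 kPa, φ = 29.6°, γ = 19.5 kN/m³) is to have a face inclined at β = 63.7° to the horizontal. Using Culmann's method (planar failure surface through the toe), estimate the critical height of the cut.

Culmann's analysis gives the critical failure plane at α_cr = (β + φ)/2 = (63.7 + 29.6)/2 = 46.7°, and the critical height
H_c = (4c/γ) · sinβ cosφ / [1 − cos(β − φ)]
    = (4·28.7/19.5) · sin63.7°·cos29.6° / [1 − cos(34.1°)]
    = 5.887 · 0.8965·0.8695 / [1 − 0.8281]
    = 5.887 · 0.7795 / 0.1719
    = 26.69 m

H_c = 26.69 m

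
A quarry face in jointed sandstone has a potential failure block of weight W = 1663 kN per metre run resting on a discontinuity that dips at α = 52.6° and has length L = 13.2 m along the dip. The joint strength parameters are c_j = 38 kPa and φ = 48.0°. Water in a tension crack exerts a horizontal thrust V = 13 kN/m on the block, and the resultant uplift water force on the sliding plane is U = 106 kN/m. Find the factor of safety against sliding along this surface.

Resolving the block weight along and normal to the plane and applying the Mohr–Coulomb strength on the joint:
N' = W cosα − U − V sinα = 1663·cos52.6° − 106 − 13·sin52.6° = 893.7 kN/m
Driving force T = W sinα + V cosα = 1663·sin52.6° + 13·cos52.6° = 1329.0 kN/m
Resisting force R = c_j·L + N'·tanφ = 38·13.2 + 893.7·tan48.0° = 501.6 + 992.6 = 1494.2 kN/m
FS = R / T = 1494.2 / 1329.0 = 1.124

FS = 1.12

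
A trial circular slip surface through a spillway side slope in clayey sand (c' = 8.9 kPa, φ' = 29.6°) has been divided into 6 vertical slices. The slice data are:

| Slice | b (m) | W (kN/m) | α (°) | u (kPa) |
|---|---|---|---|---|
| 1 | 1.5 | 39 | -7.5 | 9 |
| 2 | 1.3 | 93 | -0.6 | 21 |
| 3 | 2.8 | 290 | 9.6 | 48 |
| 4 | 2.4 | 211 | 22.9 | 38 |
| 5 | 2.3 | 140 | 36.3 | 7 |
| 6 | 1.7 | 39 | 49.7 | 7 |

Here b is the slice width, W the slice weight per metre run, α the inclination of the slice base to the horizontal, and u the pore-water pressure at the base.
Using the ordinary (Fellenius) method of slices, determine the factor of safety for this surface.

FS = 1.56

Ordinary method of slices: FS = Σ[c'·Δl_i + (W_i cosα_i − u_i·Δl_i)·tanφ'] / Σ W_i sinα_i, with Δl_i = b_i / cosα_i.
Slice 1: Δl = 1.5/cos(-7.5°) = 1.513 m; N'_1 = 39·cos(-7.5°) − 9·1.513 = 25.0; c'Δl = 13.47; W sinα = -5.1
Slice 2: Δl = 1.3/cos(-0.6°) = 1.300 m; N'_2 = 93·cos(-0.6°) − 21·1.300 = 65.7; c'Δl = 11.57; W sinα = -1.0
Slice 3: Δl = 2.8/cos9.6° = 2.840 m; N'_3 = 290·cos9.6° − 48·2.840 = 149.6; c'Δl = 25.27; W sinα = 48.4
Slice 4: Δl = 2.4/cos22.9° = 2.605 m; N'_4 = 211·cos22.9° − 38·2.605 = 95.4; c'Δl = 23.19; W sinα = 82.1
Slice 5: Δl = 2.3/cos36.3° = 2.854 m; N'_5 = 140·cos36.3° − 7·2.854 = 92.9; c'Δl = 25.40; W sinα = 82.9
Slice 6: Δl = 1.7/cos49.7° = 2.628 m; N'_6 = 39·cos49.7° − 7·2.628 = 6.8; c'Δl = 23.39; W sinα = 29.7
Σc'Δl = 122.3 kN/m; ΣN' = 435.4 kN/m; ΣW sinα = 237.0 kN/m
Resisting = 122.3 + 435.4·tan29.6° = 122.3 + 247.4 = 369.6 kN/m
FS = 369.6 / 237.0 = 1.559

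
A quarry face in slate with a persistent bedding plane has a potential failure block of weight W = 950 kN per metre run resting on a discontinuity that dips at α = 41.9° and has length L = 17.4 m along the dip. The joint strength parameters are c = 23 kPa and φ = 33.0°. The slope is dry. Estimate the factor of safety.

Resolving the block weight along and normal to the plane and applying the Mohr–Coulomb strength on the joint:
N' = W cosα = 950·cos41.9° = 707.1 kN/m
Driving force T = W sinα = 950·sin41.9° = 634.4 kN/m
Resisting force R = c·L + N'·tanφ = 23·17.4 + 707.1·tan33.0° = 400.2 + 459.2 = 859.4 kN/m
FS = R / T = 859.4 / 634.4 = 1.355

FS = 1.35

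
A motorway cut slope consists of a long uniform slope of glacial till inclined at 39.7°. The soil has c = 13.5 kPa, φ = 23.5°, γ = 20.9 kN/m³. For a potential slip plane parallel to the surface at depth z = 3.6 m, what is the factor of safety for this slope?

For an infinite slope with a slip plane parallel to the surface (no pore pressure): FS = [c + γz cos²β tanφ] / [γz sinβ cosβ].
γz = 20.9·3.6 = 75.24 kN/m²
Numerator = 13.5 + 75.24·cos²39.7°·tan23.5° = 13.5 + 75.24·0.5920·0.4348 = 32.867 kPa
Denominator = 75.24·sin39.7°·cos39.7° = 75.24·0.6388·0.7694 = 36.978 kPa
FS = 32.867 / 36.978 = 0.889

FS = 0.89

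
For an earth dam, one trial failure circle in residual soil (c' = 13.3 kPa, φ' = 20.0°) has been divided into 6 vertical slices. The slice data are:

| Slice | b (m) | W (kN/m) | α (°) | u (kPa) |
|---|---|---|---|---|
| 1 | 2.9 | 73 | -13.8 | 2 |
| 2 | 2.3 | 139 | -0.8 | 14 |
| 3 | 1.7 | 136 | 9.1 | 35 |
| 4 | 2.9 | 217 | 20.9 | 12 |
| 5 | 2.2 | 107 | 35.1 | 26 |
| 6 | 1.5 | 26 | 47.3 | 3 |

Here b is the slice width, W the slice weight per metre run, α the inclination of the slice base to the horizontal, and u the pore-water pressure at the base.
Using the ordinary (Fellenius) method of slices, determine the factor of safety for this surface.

FS = 2.25

Ordinary method of slices: FS = Σ[c'·Δl_i + (W_i cosα_i − u_i·Δl_i)·tanφ'] / Σ W_i sinα_i, with Δl_i = b_i / cosα_i.
Slice 1: Δl = 2.9/cos(-13.8°) = 2.986 m; N'_1 = 73·cos(-13.8°) − 2·2.986 = 64.9; c'Δl = 39.72; W sinα = -17.4
Slice 2: Δl = 2.3/cos(-0.8°) = 2.300 m; N'_2 = 139·cos(-0.8°) − 14·2.300 = 106.8; c'Δl = 30.59; W sinα = -1.9
Slice 3: Δl = 1.7/cos9.1° = 1.722 m; N'_3 = 136·cos9.1° − 35·1.722 = 74.0; c'Δl = 22.90; W sinα = 21.5
Slice 4: Δl = 2.9/cos20.9° = 3.104 m; N'_4 = 217·cos20.9° − 12·3.104 = 165.5; c'Δl = 41.29; W sinα = 77.4
Slice 5: Δl = 2.2/cos35.1° = 2.689 m; N'_5 = 107·cos35.1° − 26·2.689 = 17.6; c'Δl = 35.76; W sinα = 61.5
Slice 6: Δl = 1.5/cos47.3° = 2.212 m; N'_6 = 26·cos47.3° − 3·2.212 = 11.0; c'Δl = 29.42; W sinα = 19.1
Σc'Δl = 199.7 kN/m; ΣN' = 439.8 kN/m; ΣW sinα = 160.2 kN/m
Resisting = 199.7 + 439.8·tan20.0° = 199.7 + 160.1 = 359.8 kN/m
FS = 359.8 / 160.2 = 2.246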